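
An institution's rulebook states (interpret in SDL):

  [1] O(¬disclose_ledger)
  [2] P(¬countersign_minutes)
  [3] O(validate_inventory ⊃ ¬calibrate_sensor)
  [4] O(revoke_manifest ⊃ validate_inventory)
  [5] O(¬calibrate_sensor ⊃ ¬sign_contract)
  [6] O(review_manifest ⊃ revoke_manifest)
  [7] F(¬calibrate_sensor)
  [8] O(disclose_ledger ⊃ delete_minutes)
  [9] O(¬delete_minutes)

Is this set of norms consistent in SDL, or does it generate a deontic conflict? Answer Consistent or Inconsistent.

Consistent

Premise 8 is O(disclose_ledger ⊃ delete_minutes), but O(disclose_ledger) is not derivable from the premises, so it does not yield O(delete_minutes).
So O(delete_minutes) is not derivable, and the apparent clash with O(¬delete_minutes) does not arise.
A world satisfying every obligation exists (e.g. calibrate_sensor=true, countersign_minutes=false, delete_minutes=false, disclose_ledger=false, review_manifest=false, revoke_manifest=false, sign_contract=false, validate_inventory=false); no atom is both obligatory and forbidden, so the set is consistent.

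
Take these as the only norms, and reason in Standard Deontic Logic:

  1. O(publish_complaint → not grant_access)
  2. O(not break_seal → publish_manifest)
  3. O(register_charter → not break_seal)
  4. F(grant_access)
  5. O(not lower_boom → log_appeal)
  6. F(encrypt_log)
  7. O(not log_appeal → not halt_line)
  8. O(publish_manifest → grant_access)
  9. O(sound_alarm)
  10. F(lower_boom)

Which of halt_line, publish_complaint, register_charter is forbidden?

register_charter

Premise 4 is F(grant_access), i.e. O(not grant_access).
Premise 8 is O(publish_manifest → grant_access); contrapositively O(not grant_access → not publish_manifest). Since O(not grant_access) holds, K gives O(not publish_manifest).
The contrapositive of premise 2 (O(not break_seal → publish_manifest)) is O(not publish_manifest → break_seal), and O(not publish_manifest) is already established, so O(break_seal).
The contrapositive of premise 3 (O(register_charter → not break_seal)) is O(break_seal → not register_charter), and O(break_seal) is already established, so O(not register_charter).
So O(not register_charter) holds, i.e. register_charter is forbidden. None of the other listed options is forbidden under the premises.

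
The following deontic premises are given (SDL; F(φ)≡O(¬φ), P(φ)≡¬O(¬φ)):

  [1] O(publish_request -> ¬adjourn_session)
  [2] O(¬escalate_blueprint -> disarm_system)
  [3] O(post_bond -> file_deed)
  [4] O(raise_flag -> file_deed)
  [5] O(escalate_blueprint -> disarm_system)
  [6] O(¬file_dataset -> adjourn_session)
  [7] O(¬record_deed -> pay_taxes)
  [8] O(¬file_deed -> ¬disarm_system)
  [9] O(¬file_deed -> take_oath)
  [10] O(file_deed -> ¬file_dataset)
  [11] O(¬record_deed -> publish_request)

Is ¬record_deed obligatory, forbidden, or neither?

Premises 5 and 2 cover both cases: O(escalate_blueprint -> disarm_system) and O(¬escalate_blueprint -> disarm_system). Since escalate_blueprint ∨ ¬escalate_blueprint is a tautology, O(disarm_system) follows.
Premise 8 is O(¬file_deed -> ¬disarm_system); contrapositively O(disarm_system -> file_deed). Since O(disarm_system) holds, K gives O(file_deed).
With premise 10, O(file_deed -> ¬file_dataset), the K-axiom yields O(¬file_dataset).
Applying K to premise 6 (O(¬file_dataset -> adjourn_session)) and O(¬file_dataset) yields O(adjourn_session).
Premise 1 is O(publish_request -> ¬adjourn_session); contrapositively O(adjourn_session -> ¬publish_request). Since O(adjourn_session) holds, K gives O(¬publish_request).
Premise 11, O(¬record_deed -> publish_request), contraposes to O(¬publish_request -> record_deed); with O(¬publish_request) we get O(record_deed).
Premises 3, 4, 7, 9 do not contribute to this derivation.
Thus O(record_deed), which is F(¬record_deed): ¬record_deed is forbidden.

Forbidden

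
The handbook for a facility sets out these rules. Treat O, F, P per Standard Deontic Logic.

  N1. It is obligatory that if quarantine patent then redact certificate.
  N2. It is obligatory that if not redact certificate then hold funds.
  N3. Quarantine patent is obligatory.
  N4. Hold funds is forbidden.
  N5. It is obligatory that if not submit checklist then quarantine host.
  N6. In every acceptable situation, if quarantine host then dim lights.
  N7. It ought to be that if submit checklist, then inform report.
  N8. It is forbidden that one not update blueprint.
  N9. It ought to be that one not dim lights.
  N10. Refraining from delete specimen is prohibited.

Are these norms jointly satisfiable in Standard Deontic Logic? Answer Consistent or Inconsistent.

Premise 2 is O(¬redact_certificate → hold_funds), but O(¬redact_certificate) is not derivable from the premises, so it does not yield O(hold_funds).
So O(hold_funds) is not derivable, and the apparent clash with O(¬hold_funds) does not arise.
A world satisfying every obligation exists (e.g. delete_specimen=true, dim_lights=false, hold_funds=false, inform_report=true, quarantine_host=false, quarantine_patent=true, redact_certificate=true, submit_checklist=true, update_blueprint=true); no atom is both obligatory and forbidden, so the set is consistent.

Consistent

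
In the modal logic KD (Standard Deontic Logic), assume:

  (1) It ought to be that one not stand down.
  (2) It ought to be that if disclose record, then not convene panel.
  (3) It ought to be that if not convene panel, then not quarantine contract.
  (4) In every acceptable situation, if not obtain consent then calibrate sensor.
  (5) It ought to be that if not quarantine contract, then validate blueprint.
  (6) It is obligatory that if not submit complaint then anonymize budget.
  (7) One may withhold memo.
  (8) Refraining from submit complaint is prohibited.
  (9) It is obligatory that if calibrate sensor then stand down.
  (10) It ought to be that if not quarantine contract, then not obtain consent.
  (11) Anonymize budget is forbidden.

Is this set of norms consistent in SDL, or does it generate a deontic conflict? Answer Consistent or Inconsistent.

Consistent

Premise 6 is O(¬submit_complaint → anonymize_budget), but O(¬submit_complaint) is not derivable from the premises, so it does not yield O(anonymize_budget).
So O(anonymize_budget) is not derivable, and the apparent clash with O(¬anonymize_budget) does not arise.
A world satisfying every obligation exists (e.g. anonymize_budget=false, calibrate_sensor=false, convene_panel=true, disclose_record=false, obtain_consent=true, quarantine_contract=true, stand_down=false, submit_complaint=true, validate_blueprint=false, withhold_memo=false); no atom is both obligatory and forbidden, so the set is consistent.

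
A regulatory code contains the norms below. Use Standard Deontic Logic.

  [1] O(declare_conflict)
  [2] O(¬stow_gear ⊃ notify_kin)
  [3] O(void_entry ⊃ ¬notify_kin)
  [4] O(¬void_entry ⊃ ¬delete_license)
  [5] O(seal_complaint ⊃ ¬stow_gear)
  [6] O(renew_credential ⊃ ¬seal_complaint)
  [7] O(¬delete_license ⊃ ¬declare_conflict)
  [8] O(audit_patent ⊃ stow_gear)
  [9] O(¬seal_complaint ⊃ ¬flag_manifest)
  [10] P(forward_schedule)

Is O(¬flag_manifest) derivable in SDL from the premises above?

Yes

Premise 1 gives O(declare_conflict).
Premise 7, O(¬delete_license ⊃ ¬declare_conflict), contraposes to O(declare_conflict ⊃ delete_license); with O(declare_conflict) we get O(delete_license).
Premise 4 is O(¬void_entry ⊃ ¬delete_license); contrapositively O(delete_license ⊃ void_entry). Since O(delete_license) holds, K gives O(void_entry).
Applying K to premise 3 (O(void_entry ⊃ ¬notify_kin)) and O(void_entry) yields O(¬notify_kin).
Premise 2 is O(¬stow_gear ⊃ notify_kin); contrapositively O(¬notify_kin ⊃ stow_gear). Since O(¬notify_kin) holds, K gives O(stow_gear).
Premise 5, O(seal_complaint ⊃ ¬stow_gear), contraposes to O(stow_gear ⊃ ¬seal_complaint); with O(stow_gear) we get O(¬seal_complaint).
With premise 9, O(¬seal_complaint ⊃ ¬flag_manifest), the K-axiom yields O(¬flag_manifest).
Premises 6, 8, 10 do not contribute to this derivation.
So O(¬flag_manifest) follows.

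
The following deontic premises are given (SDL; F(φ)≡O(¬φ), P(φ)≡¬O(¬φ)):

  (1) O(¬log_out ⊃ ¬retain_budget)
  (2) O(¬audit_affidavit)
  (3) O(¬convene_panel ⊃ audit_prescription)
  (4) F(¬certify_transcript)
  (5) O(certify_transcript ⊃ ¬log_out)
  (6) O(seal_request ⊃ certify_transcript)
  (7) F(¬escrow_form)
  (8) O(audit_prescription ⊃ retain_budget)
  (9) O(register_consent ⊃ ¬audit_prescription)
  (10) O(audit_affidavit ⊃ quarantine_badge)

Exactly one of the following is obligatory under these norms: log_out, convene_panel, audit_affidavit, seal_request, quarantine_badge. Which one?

Premise 4, F(¬certify_transcript), is equivalent to O(certify_transcript).
With premise 5, O(certify_transcript ⊃ ¬log_out), the K-axiom yields O(¬log_out).
Applying K to premise 1 (O(¬log_out ⊃ ¬retain_budget)) and O(¬log_out) yields O(¬retain_budget).
Premise 8, O(audit_prescription ⊃ retain_budget), contraposes to O(¬retain_budget ⊃ ¬audit_prescription); with O(¬retain_budget) we get O(¬audit_prescription).
The contrapositive of premise 3 (O(¬convene_panel ⊃ audit_prescription)) is O(¬audit_prescription ⊃ convene_panel), and O(¬audit_prescription) is already established, so O(convene_panel).
So O(convene_panel) holds — convene_panel is obligatory. None of the other listed options is made obligatory by any chain of premises.

convene_panel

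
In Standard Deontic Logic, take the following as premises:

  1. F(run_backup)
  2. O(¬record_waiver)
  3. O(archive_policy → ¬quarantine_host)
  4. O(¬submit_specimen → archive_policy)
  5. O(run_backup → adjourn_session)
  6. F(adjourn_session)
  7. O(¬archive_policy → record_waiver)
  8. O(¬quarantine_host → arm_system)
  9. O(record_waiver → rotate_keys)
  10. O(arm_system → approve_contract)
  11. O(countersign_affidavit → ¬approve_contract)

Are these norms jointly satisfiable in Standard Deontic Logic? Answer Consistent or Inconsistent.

Premise 5 is O(run_backup → adjourn_session), but O(run_backup) is not derivable from the premises, so it does not yield O(adjourn_session).
So O(adjourn_session) is not derivable, and the apparent clash with O(¬adjourn_session) does not arise.
A world satisfying every obligation exists (e.g. adjourn_session=false, approve_contract=true, archive_policy=true, arm_system=true, countersign_affidavit=false, quarantine_host=false, record_waiver=false, rotate_keys=false, run_backup=false, submit_specimen=false); no atom is both obligatory and forbidden, so the set is consistent.

Consistent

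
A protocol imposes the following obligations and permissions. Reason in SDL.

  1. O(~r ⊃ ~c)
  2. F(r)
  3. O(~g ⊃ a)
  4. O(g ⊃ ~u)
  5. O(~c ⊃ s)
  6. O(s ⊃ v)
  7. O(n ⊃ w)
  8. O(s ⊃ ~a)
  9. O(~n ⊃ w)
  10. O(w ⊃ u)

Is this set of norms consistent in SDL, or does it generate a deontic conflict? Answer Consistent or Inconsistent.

Inconsistent

By case analysis on n: premise 7 gives O(n ⊃ w) and premise 9 gives O(~n ⊃ w), so O(w) either way.
With premise 10, O(w ⊃ u), the K-axiom yields O(u).
Premise 4, O(g ⊃ ~u), contraposes to O(u ⊃ ~g); with O(u) we get O(~g).
With premise 3, O(~g ⊃ a), the K-axiom yields O(a).
Premise 8, O(s ⊃ ~a), contraposes to O(a ⊃ ~s); with O(a) we get O(~s).
Premise 5 is O(~c ⊃ s); contrapositively O(~s ⊃ c). Since O(~s) holds, K gives O(c).
The contrapositive of premise 1 (O(~r ⊃ ~c)) is O(c ⊃ r), and O(c) is already established, so O(r).
However, F(r) at premise 2 amounts to O(~r).
We now have both O(r) and O(~r) — r is simultaneously obligatory and forbidden, violating the D-axiom.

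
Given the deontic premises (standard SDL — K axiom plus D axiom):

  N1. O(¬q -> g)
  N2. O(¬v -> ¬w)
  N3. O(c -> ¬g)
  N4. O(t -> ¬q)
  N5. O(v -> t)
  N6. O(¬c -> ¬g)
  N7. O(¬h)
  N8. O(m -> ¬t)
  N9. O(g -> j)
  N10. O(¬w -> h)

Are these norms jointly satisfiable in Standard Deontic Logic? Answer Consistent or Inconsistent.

Premises 6 and 3 cover both cases: O(¬c -> ¬g) and O(c -> ¬g). Since ¬c ∨ c is a tautology, O(¬g) follows.
Premise 1 is O(¬q -> g); contrapositively O(¬g -> q). Since O(¬g) holds, K gives O(q).
Premise 4 is O(t -> ¬q); contrapositively O(q -> ¬t). Since O(q) holds, K gives O(¬t).
Premise 5 is O(v -> t); contrapositively O(¬t -> ¬v). Since O(¬t) holds, K gives O(¬v).
With premise 2, O(¬v -> ¬w), the K-axiom yields O(¬w).
Premise 10 is O(¬w -> h); since O(¬w), deontic closure gives O(h).
Yet premise 7 states O(¬h).
We now have both O(h) and O(¬h) — h is simultaneously obligatory and forbidden, violating the D-axiom.

Inconsistent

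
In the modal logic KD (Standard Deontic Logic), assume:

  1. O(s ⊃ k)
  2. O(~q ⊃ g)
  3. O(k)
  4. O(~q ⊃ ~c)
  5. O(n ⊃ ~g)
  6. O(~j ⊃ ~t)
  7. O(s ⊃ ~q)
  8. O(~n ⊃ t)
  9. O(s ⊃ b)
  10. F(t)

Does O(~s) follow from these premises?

Yes

Premise 10, F(t), is equivalent to O(~t).
Premise 8, O(~n ⊃ t), contraposes to O(~t ⊃ n); with O(~t) we get O(n).
Premise 5 is O(n ⊃ ~g); since O(n), deontic closure gives O(~g).
Premise 2, O(~q ⊃ g), contraposes to O(~g ⊃ q); with O(~g) we get O(q).
The contrapositive of premise 7 (O(s ⊃ ~q)) is O(q ⊃ ~s), and O(q) is already established, so O(~s).
Premises 1, 3, 4, 6, 9 do not contribute to this derivation.
So O(~s) follows.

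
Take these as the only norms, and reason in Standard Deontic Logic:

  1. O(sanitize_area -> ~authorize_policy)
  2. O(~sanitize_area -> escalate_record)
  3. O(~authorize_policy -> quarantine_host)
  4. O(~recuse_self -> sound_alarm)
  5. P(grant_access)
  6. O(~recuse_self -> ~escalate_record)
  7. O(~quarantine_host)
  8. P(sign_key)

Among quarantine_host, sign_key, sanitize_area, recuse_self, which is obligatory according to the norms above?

From premise 7 we have O(~quarantine_host).
Premise 3, O(~authorize_policy -> quarantine_host), contraposes to O(~quarantine_host -> authorize_policy); with O(~quarantine_host) we get O(authorize_policy).
The contrapositive of premise 1 (O(sanitize_area -> ~authorize_policy)) is O(authorize_policy -> ~sanitize_area), and O(authorize_policy) is already established, so O(~sanitize_area).
Premise 2 is O(~sanitize_area -> escalate_record); since O(~sanitize_area), deontic closure gives O(escalate_record).
The contrapositive of premise 6 (O(~recuse_self -> ~escalate_record)) is O(escalate_record -> recuse_self), and O(escalate_record) is already established, so O(recuse_self).
So O(recuse_self) holds — recuse_self is obligatory. None of the other listed options is made obligatory by any chain of premises.

recuse_self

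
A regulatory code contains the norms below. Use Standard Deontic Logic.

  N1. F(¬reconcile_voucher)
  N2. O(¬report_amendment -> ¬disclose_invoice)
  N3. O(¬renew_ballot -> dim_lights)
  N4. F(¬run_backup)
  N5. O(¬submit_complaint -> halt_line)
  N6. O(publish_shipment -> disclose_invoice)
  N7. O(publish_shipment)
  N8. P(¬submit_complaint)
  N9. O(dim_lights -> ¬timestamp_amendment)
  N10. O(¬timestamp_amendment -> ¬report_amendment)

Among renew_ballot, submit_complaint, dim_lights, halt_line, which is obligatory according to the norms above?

Premise 7 states O(publish_shipment) outright.
From O(publish_shipment) and premise 6, O(publish_shipment -> disclose_invoice), we obtain O(disclose_invoice).
Premise 2 is O(¬report_amendment -> ¬disclose_invoice); contrapositively O(disclose_invoice -> report_amendment). Since O(disclose_invoice) holds, K gives O(report_amendment).
Premise 10, O(¬timestamp_amendment -> ¬report_amendment), contraposes to O(report_amendment -> timestamp_amendment); with O(report_amendment) we get O(timestamp_amendment).
Premise 9, O(dim_lights -> ¬timestamp_amendment), contraposes to O(timestamp_amendment -> ¬dim_lights); with O(timestamp_amendment) we get O(¬dim_lights).
Premise 3 is O(¬renew_ballot -> dim_lights); contrapositively O(¬dim_lights -> renew_ballot). Since O(¬dim_lights) holds, K gives O(renew_ballot).
So O(renew_ballot) holds — renew_ballot is obligatory. None of the other listed options is made obligatory by any chain of premises.

renew_ballot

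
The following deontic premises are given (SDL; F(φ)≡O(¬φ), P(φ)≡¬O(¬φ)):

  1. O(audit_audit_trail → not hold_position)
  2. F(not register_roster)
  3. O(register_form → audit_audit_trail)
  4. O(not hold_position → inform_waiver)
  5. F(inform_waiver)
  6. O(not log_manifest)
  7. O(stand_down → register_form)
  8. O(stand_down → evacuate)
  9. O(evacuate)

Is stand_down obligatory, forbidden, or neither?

Forbidden

F(inform_waiver) at premise 5 means O(not inform_waiver).
Premise 4, O(not hold_position → inform_waiver), contraposes to O(not inform_waiver → hold_position); with O(not inform_waiver) we get O(hold_position).
The contrapositive of premise 1 (O(audit_audit_trail → not hold_position)) is O(hold_position → not audit_audit_trail), and O(hold_position) is already established, so O(not audit_audit_trail).
Premise 3 is O(register_form → audit_audit_trail); contrapositively O(not audit_audit_trail → not register_form). Since O(not audit_audit_trail) holds, K gives O(not register_form).
The contrapositive of premise 7 (O(stand_down → register_form)) is O(not register_form → not stand_down), and O(not register_form) is already established, so O(not stand_down).
Premises 2, 6, 8, 9 do not contribute to this derivation.
Thus O(not stand_down), which is F(stand_down): stand_down is forbidden.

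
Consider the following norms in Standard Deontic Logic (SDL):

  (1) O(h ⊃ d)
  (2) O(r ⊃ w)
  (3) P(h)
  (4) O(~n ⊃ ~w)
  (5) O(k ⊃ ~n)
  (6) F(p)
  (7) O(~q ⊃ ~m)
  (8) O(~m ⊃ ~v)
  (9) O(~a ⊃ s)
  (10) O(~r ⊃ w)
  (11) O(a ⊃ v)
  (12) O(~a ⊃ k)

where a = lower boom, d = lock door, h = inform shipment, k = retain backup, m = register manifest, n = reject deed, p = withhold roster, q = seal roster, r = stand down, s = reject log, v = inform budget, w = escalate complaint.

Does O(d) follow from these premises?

Premise 1 is O(h ⊃ d), but O(h) is not derivable from the premises (the permission P(h) asserts only ~O(~h), not O(h)), so it does not yield O(d).
No other premise forces O(d). An ideal world satisfying every premise can still have d false, so O(d) is not derivable.

No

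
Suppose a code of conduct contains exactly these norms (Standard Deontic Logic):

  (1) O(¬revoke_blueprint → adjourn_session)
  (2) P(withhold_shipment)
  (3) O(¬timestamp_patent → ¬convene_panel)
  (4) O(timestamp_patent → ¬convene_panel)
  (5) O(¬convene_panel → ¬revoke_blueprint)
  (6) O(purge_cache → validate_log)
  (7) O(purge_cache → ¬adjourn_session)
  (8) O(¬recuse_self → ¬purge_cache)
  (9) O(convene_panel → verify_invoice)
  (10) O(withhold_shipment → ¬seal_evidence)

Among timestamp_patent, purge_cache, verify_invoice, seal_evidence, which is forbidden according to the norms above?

Premises 3 and 4 cover both cases: O(¬timestamp_patent → ¬convene_panel) and O(timestamp_patent → ¬convene_panel). Since ¬timestamp_patent ∨ timestamp_patent is a tautology, O(¬convene_panel) follows.
Premise 5 is O(¬convene_panel → ¬revoke_blueprint); since O(¬convene_panel), deontic closure gives O(¬revoke_blueprint).
From O(¬revoke_blueprint) and premise 1, O(¬revoke_blueprint → adjourn_session), we obtain O(adjourn_session).
Premise 7, O(purge_cache → ¬adjourn_session), contraposes to O(adjourn_session → ¬purge_cache); with O(adjourn_session) we get O(¬purge_cache).
So O(¬purge_cache) holds, i.e. purge_cache is forbidden. None of the other listed options is forbidden under the premises.

purge_cache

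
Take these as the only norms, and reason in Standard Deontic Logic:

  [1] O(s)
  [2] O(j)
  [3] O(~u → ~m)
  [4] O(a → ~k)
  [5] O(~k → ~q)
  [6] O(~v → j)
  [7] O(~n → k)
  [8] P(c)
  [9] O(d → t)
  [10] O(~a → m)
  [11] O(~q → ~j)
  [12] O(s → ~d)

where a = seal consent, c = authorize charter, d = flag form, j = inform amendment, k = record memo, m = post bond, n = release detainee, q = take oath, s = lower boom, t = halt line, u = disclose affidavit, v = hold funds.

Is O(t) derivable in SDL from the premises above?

No

Premise 9 is O(d → t), but O(d) is not derivable from the premises, so it does not yield O(t).
No other premise forces O(t). An ideal world satisfying every premise can still have t false, so O(t) is not derivable.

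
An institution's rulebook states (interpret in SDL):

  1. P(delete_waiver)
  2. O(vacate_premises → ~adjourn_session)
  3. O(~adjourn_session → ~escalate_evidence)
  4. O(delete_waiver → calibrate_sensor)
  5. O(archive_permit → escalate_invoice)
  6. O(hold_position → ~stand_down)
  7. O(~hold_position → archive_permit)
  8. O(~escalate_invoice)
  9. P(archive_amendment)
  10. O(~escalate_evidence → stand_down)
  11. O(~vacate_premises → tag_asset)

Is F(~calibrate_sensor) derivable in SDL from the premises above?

Premise 4 is O(delete_waiver → calibrate_sensor), but O(delete_waiver) is not derivable from the premises (the permission P(delete_waiver) asserts only ~O(~delete_waiver), not O(delete_waiver)), so it does not yield O(calibrate_sensor).
No other premise forces O(calibrate_sensor). An ideal world satisfying every premise can still have ~calibrate_sensor true, so F(~calibrate_sensor) is not derivable.

No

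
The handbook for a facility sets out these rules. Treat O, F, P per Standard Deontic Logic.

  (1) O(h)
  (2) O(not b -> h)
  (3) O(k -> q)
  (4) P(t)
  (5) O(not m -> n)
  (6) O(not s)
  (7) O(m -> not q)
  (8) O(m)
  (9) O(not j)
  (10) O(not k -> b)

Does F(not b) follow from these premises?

Yes

Premise 8 gives O(m).
Applying K to premise 7 (O(m -> not q)) and O(m) yields O(not q).
Premise 3, O(k -> q), contraposes to O(not q -> not k); with O(not q) we get O(not k).
From O(not k) and premise 10, O(not k -> b), we obtain O(b).
Premises 1, 2, 4, 5, 6, 9 do not contribute to this derivation.
So O(b) holds, i.e. F(not b). The claim follows.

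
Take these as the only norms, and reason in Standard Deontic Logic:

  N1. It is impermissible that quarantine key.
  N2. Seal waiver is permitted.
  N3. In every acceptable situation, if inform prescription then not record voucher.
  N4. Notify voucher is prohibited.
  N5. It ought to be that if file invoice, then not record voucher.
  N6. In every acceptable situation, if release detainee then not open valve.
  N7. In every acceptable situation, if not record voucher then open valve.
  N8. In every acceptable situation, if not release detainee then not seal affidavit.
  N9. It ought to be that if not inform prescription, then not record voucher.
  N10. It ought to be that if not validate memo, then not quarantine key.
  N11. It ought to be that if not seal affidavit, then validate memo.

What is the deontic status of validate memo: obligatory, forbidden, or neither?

Premises 3 and 9 are O(inform_prescription → ¬record_voucher) and O(¬inform_prescription → ¬record_voucher); every ideal world satisfies inform_prescription or ¬inform_prescription, so in either case ¬record_voucher holds — hence O(¬record_voucher).
Applying K to premise 7 (O(¬record_voucher → open_valve)) and O(¬record_voucher) yields O(open_valve).
Premise 6 is O(release_detainee → ¬open_valve); contrapositively O(open_valve → ¬release_detainee). Since O(open_valve) holds, K gives O(¬release_detainee).
Applying K to premise 8 (O(¬release_detainee → ¬seal_affidavit)) and O(¬release_detainee) yields O(¬seal_affidavit).
With premise 11, O(¬seal_affidavit → validate_memo), the K-axiom yields O(validate_memo).
Premises 1, 2, 4, 5, 10 do not contribute to this derivation.
Hence validate_memo is obligatory.

Obligatory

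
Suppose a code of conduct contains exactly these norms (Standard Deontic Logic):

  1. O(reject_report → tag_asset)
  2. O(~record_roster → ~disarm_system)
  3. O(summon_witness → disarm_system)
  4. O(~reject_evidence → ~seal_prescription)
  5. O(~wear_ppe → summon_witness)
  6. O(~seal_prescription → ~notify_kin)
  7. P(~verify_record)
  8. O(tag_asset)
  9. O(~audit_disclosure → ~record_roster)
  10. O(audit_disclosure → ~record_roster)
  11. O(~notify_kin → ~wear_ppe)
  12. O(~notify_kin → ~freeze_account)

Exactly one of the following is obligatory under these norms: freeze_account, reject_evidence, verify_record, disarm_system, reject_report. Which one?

Premises 9 and 10 are O(~audit_disclosure → ~record_roster) and O(audit_disclosure → ~record_roster); every ideal world satisfies ~audit_disclosure or audit_disclosure, so in either case ~record_roster holds — hence O(~record_roster).
From O(~record_roster) and premise 2, O(~record_roster → ~disarm_system), we obtain O(~disarm_system).
Premise 3, O(summon_witness → disarm_system), contraposes to O(~disarm_system → ~summon_witness); with O(~disarm_system) we get O(~summon_witness).
Premise 5 is O(~wear_ppe → summon_witness); contrapositively O(~summon_witness → wear_ppe). Since O(~summon_witness) holds, K gives O(wear_ppe).
Premise 11, O(~notify_kin → ~wear_ppe), contraposes to O(wear_ppe → notify_kin); with O(wear_ppe) we get O(notify_kin).
Premise 6, O(~seal_prescription → ~notify_kin), contraposes to O(notify_kin → seal_prescription); with O(notify_kin) we get O(seal_prescription).
Premise 4, O(~reject_evidence → ~seal_prescription), contraposes to O(seal_prescription → reject_evidence); with O(seal_prescription) we get O(reject_evidence).
So O(reject_evidence) holds — reject_evidence is obligatory. None of the other listed options is made obligatory by any chain of premises.

reject_evidence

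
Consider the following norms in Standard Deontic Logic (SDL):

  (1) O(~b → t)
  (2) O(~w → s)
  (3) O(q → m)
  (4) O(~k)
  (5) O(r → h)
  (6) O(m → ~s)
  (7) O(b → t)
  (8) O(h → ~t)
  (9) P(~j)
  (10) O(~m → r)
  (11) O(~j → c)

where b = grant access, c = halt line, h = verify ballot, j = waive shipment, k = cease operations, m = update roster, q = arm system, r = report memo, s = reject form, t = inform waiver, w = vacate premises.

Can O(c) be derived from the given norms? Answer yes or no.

Premise 11 is O(~j → c), but O(~j) is not derivable from the premises (the permission P(~j) asserts only ~O(j), not O(~j)), so it does not yield O(c).
No other premise forces O(c). An ideal world satisfying every premise can still have c false, so O(c) is not derivable.

No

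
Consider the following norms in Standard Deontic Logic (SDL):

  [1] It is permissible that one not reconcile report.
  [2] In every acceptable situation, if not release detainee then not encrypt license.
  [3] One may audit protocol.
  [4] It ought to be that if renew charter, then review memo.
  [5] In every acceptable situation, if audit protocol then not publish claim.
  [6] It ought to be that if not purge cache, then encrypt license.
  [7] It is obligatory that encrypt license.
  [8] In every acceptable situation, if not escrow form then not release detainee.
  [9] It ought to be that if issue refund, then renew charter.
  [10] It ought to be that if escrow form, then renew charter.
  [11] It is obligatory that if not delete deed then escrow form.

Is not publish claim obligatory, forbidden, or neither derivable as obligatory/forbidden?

Neither

Premise 5 is O(audit_protocol → ¬publish_claim), but O(audit_protocol) is not derivable from the premises (the permission P(audit_protocol) asserts only ¬O(¬audit_protocol), not O(audit_protocol)), so it does not yield O(¬publish_claim).
No premise or chain of K-axiom applications forces O(¬publish_claim), and none forces O(publish_claim). So ¬publish_claim is neither obligatory nor forbidden under these norms.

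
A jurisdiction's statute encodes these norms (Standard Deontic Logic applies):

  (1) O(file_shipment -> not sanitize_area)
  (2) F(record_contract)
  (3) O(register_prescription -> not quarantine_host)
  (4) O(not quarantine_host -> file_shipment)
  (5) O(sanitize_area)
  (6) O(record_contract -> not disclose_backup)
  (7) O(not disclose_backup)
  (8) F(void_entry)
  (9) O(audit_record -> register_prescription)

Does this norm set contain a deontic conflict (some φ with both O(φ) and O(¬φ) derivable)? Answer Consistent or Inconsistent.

Consistent

Premise 6 is O(record_contract -> not disclose_backup); even if O(not disclose_backup) held, inferring O(record_contract) would be affirming the consequent — invalid.
So O(record_contract) is not derivable, and the apparent clash with O(not record_contract) does not arise.
A world satisfying every obligation exists (e.g. audit_record=false, disclose_backup=false, file_shipment=false, quarantine_host=true, record_contract=false, register_prescription=false, sanitize_area=true, void_entry=false); no atom is both obligatory and forbidden, so the set is consistent.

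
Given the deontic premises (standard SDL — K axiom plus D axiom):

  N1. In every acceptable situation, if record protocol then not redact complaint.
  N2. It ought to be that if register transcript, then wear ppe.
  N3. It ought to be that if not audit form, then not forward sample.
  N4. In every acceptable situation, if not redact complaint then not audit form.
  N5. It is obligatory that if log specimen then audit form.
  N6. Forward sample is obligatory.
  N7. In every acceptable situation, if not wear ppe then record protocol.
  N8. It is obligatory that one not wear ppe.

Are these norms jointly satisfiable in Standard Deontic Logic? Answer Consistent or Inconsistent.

Premise 6 gives O(forward_sample).
Premise 3 is O(¬audit_form → ¬forward_sample); contrapositively O(forward_sample → audit_form). Since O(forward_sample) holds, K gives O(audit_form).
Premise 4 is O(¬redact_complaint → ¬audit_form); contrapositively O(audit_form → redact_complaint). Since O(audit_form) holds, K gives O(redact_complaint).
Premise 1, O(record_protocol → ¬redact_complaint), contraposes to O(redact_complaint → ¬record_protocol); with O(redact_complaint) we get O(¬record_protocol).
The contrapositive of premise 7 (O(¬wear_ppe → record_protocol)) is O(¬record_protocol → wear_ppe), and O(¬record_protocol) is already established, so O(wear_ppe).
But premise 8 directly asserts O(¬wear_ppe).
We now have both O(wear_ppe) and O(¬wear_ppe) — wear_ppe is simultaneously obligatory and forbidden, violating the D-axiom.

Inconsistent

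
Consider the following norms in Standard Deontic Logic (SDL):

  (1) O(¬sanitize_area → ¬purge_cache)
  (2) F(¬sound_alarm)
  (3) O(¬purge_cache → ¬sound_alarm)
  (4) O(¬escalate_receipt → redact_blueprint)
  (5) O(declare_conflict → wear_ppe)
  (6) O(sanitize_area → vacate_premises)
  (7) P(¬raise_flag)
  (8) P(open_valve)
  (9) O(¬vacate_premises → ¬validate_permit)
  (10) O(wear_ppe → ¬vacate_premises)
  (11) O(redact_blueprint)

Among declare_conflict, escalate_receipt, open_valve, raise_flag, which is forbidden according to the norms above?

declare_conflict

F(¬sound_alarm) at premise 2 means O(sound_alarm).
The contrapositive of premise 3 (O(¬purge_cache → ¬sound_alarm)) is O(sound_alarm → purge_cache), and O(sound_alarm) is already established, so O(purge_cache).
The contrapositive of premise 1 (O(¬sanitize_area → ¬purge_cache)) is O(purge_cache → sanitize_area), and O(purge_cache) is already established, so O(sanitize_area).
With premise 6, O(sanitize_area → vacate_premises), the K-axiom yields O(vacate_premises).
Premise 10, O(wear_ppe → ¬vacate_premises), contraposes to O(vacate_premises → ¬wear_ppe); with O(vacate_premises) we get O(¬wear_ppe).
Premise 5, O(declare_conflict → wear_ppe), contraposes to O(¬wear_ppe → ¬declare_conflict); with O(¬wear_ppe) we get O(¬declare_conflict).
So O(¬declare_conflict) holds, i.e. declare_conflict is forbidden. None of the other listed options is forbidden under the premises.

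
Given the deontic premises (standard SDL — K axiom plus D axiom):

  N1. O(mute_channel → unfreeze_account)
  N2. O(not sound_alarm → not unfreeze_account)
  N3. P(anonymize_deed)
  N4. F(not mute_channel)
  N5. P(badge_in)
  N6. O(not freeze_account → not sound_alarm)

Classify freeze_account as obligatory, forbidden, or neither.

F(not mute_channel) at premise 4 means O(mute_channel).
Premise 1 is O(mute_channel → unfreeze_account); since O(mute_channel), deontic closure gives O(unfreeze_account).
Premise 2 is O(not sound_alarm → not unfreeze_account); contrapositively O(unfreeze_account → sound_alarm). Since O(unfreeze_account) holds, K gives O(sound_alarm).
Premise 6, O(not freeze_account → not sound_alarm), contraposes to O(sound_alarm → freeze_account); with O(sound_alarm) we get O(freeze_account).
Premises 3, 5 do not contribute to this derivation.
Hence freeze_account is obligatory.

Obligatory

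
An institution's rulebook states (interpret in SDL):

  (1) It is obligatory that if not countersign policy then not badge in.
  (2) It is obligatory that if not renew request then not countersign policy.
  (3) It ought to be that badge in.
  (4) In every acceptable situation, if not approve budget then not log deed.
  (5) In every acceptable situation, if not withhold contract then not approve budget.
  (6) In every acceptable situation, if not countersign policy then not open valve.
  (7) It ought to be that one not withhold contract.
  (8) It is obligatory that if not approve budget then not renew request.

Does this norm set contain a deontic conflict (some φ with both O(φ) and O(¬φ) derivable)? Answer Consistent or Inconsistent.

Premise 3 gives O(badge_in).
The contrapositive of premise 1 (O(¬countersign_policy → ¬badge_in)) is O(badge_in → countersign_policy), and O(badge_in) is already established, so O(countersign_policy).
Premise 2, O(¬renew_request → ¬countersign_policy), contraposes to O(countersign_policy → renew_request); with O(countersign_policy) we get O(renew_request).
Premise 8 is O(¬approve_budget → ¬renew_request); contrapositively O(renew_request → approve_budget). Since O(renew_request) holds, K gives O(approve_budget).
Premise 5 is O(¬withhold_contract → ¬approve_budget); contrapositively O(approve_budget → withhold_contract). Since O(approve_budget) holds, K gives O(withhold_contract).
But premise 7 directly asserts O(¬withhold_contract).
We now have both O(withhold_contract) and O(¬withhold_contract) — withhold_contract is simultaneously obligatory and forbidden, violating the D-axiom.

Inconsistent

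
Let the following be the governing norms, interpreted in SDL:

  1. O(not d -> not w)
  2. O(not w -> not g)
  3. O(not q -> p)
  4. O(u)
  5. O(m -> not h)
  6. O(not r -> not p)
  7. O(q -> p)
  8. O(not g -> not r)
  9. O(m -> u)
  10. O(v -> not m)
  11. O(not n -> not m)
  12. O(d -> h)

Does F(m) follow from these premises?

Yes

By case analysis on q: premise 7 gives O(q -> p) and premise 3 gives O(not q -> p), so O(p) either way.
Premise 6, O(not r -> not p), contraposes to O(p -> r); with O(p) we get O(r).
The contrapositive of premise 8 (O(not g -> not r)) is O(r -> g), and O(r) is already established, so O(g).
The contrapositive of premise 2 (O(not w -> not g)) is O(g -> w), and O(g) is already established, so O(w).
Premise 1 is O(not d -> not w); contrapositively O(w -> d). Since O(w) holds, K gives O(d).
Premise 12 is O(d -> h); since O(d), deontic closure gives O(h).
The contrapositive of premise 5 (O(m -> not h)) is O(h -> not m), and O(h) is already established, so O(not m).
Premises 4, 9, 10, 11 do not contribute to this derivation.
So O(not m) holds, i.e. F(m). The claim follows.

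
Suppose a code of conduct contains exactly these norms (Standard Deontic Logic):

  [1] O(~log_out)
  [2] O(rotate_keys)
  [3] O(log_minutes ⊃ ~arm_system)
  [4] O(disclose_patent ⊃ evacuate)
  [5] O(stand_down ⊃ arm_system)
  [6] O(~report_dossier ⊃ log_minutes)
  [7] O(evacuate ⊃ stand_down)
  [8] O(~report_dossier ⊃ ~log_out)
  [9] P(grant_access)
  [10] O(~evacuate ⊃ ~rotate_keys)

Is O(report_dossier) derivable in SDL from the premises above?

From premise 2 we have O(rotate_keys).
Premise 10, O(~evacuate ⊃ ~rotate_keys), contraposes to O(rotate_keys ⊃ evacuate); with O(rotate_keys) we get O(evacuate).
Premise 7 is O(evacuate ⊃ stand_down); since O(evacuate), deontic closure gives O(stand_down).
Premise 5 is O(stand_down ⊃ arm_system); since O(stand_down), deontic closure gives O(arm_system).
The contrapositive of premise 3 (O(log_minutes ⊃ ~arm_system)) is O(arm_system ⊃ ~log_minutes), and O(arm_system) is already established, so O(~log_minutes).
Premise 6, O(~report_dossier ⊃ log_minutes), contraposes to O(~log_minutes ⊃ report_dossier); with O(~log_minutes) we get O(report_dossier).
Premises 1, 4, 8, 9 do not contribute to this derivation.
So O(report_dossier) follows.

Yes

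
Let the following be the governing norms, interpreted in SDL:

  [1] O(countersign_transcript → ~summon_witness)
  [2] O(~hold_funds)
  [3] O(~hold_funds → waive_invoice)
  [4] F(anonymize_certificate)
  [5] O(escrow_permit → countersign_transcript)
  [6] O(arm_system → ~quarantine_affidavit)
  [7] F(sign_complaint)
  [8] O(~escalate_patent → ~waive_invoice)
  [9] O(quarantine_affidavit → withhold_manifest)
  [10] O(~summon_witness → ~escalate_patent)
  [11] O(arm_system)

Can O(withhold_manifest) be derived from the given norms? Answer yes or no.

Premise 9 is O(quarantine_affidavit → withhold_manifest), but O(quarantine_affidavit) is not derivable from the premises, so it does not yield O(withhold_manifest).
No other premise forces O(withhold_manifest). An ideal world satisfying every premise can still have withhold_manifest false, so O(withhold_manifest) is not derivable.

No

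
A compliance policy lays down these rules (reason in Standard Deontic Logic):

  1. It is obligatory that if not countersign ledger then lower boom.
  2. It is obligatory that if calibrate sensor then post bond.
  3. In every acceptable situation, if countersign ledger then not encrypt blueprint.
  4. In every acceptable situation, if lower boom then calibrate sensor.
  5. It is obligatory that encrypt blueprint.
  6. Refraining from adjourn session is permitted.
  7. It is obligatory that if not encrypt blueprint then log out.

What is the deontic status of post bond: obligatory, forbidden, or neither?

Obligatory

Premise 5 gives O(encrypt_blueprint).
Premise 3, O(countersign_ledger → ¬encrypt_blueprint), contraposes to O(encrypt_blueprint → ¬countersign_ledger); with O(encrypt_blueprint) we get O(¬countersign_ledger).
From O(¬countersign_ledger) and premise 1, O(¬countersign_ledger → lower_boom), we obtain O(lower_boom).
From O(lower_boom) and premise 4, O(lower_boom → calibrate_sensor), we obtain O(calibrate_sensor).
With premise 2, O(calibrate_sensor → post_bond), the K-axiom yields O(post_bond).
Premises 6, 7 do not contribute to this derivation.
Hence post_bond is obligatory.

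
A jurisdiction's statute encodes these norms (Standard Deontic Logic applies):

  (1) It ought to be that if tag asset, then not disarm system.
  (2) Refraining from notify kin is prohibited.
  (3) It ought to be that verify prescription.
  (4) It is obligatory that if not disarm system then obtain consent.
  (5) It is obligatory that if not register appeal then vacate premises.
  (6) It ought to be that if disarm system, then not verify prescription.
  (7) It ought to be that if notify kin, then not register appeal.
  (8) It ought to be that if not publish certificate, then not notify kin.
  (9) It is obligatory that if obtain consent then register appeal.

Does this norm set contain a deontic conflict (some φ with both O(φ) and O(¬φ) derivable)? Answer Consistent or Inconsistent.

Premise 3 gives O(verify_prescription).
Premise 6 is O(disarm_system → ¬verify_prescription); contrapositively O(verify_prescription → ¬disarm_system). Since O(verify_prescription) holds, K gives O(¬disarm_system).
Premise 4 is O(¬disarm_system → obtain_consent); since O(¬disarm_system), deontic closure gives O(obtain_consent).
With premise 9, O(obtain_consent → register_appeal), the K-axiom yields O(register_appeal).
Premise 7, O(notify_kin → ¬register_appeal), contraposes to O(register_appeal → ¬notify_kin); with O(register_appeal) we get O(¬notify_kin).
However, F(¬notify_kin) at premise 2 amounts to O(notify_kin).
We now have both O(¬notify_kin) and O(notify_kin) — notify_kin is simultaneously obligatory and forbidden, violating the D-axiom.

Inconsistent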